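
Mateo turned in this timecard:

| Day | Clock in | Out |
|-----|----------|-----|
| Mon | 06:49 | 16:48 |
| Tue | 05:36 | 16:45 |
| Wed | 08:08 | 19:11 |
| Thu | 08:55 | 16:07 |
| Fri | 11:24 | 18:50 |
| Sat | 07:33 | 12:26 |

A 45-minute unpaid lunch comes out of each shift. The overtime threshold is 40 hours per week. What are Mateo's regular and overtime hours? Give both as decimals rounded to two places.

Regular 40.00 hours, overtime 7.20 hours

Mon: 06:49–16:48 = 9 h 59 min; less 45 min break → 9 h 14 min
Tue: 05:36–16:45 = 11 h 9 min; less 45 min break → 10 h 24 min
Wed: 08:08–19:11 = 11 h 3 min; less 45 min break → 10 h 18 min
Thu: 08:55–16:07 = 7 h 12 min; less 45 min break → 6 h 27 min
Fri: 11:24–18:50 = 7 h 26 min; less 45 min break → 6 h 41 min
Sat: 07:33–12:26 = 4 h 53 min; less 45 min break → 4 h 8 min
Total worked: 47 h 12 min = 47.20 h.
Threshold 40 h → overtime 7 h 12 min, regular 40 h 0 min.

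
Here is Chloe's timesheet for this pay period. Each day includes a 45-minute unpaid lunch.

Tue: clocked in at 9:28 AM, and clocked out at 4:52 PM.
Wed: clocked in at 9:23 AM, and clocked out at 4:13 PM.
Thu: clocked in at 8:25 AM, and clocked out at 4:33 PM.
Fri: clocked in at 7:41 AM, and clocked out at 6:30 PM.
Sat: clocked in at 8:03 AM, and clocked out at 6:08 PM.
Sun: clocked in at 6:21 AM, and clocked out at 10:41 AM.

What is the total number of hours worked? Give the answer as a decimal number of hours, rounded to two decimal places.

Tue: 9:28 AM–4:52 PM = 7 h 24 min; less 45 min break → 6 h 39 min
Wed: 9:23 AM–4:13 PM = 6 h 50 min; less 45 min break → 6 h 5 min
Thu: 8:25 AM–4:33 PM = 8 h 8 min; less 45 min break → 7 h 23 min
Fri: 7:41 AM–6:30 PM = 10 h 49 min; less 45 min break → 10 h 4 min
Sat: 8:03 AM–6:08 PM = 10 h 5 min; less 45 min break → 9 h 20 min
Sun: 6:21 AM–10:41 AM = 4 h 20 min; less 45 min break → 3 h 35 min
Total: 6 h 39 min + 6 h 5 min + 7 h 23 min + 10 h 4 min + 9 h 20 min + 3 h 35 min = 43 h 6 min.

43.10 hours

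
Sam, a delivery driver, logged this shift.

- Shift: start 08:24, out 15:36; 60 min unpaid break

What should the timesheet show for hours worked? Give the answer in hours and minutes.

6 h 12 min

Shift: 08:24–15:36 = 7 h 12 min; less 60 min break → 6 h 12 min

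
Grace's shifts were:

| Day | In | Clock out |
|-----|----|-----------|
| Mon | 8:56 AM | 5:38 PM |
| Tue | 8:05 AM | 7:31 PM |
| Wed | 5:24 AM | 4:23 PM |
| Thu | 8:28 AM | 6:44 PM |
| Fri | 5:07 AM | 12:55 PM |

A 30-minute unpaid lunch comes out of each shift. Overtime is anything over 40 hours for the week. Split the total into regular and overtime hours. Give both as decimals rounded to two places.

Regular 40.00 hours, overtime 6.68 hours

Mon: 8:56 AM–5:38 PM = 8 h 42 min; less 30 min break → 8 h 12 min
Tue: 8:05 AM–7:31 PM = 11 h 26 min; less 30 min break → 10 h 56 min
Wed: 5:24 AM–4:23 PM = 10 h 59 min; less 30 min break → 10 h 29 min
Thu: 8:28 AM–6:44 PM = 10 h 16 min; less 30 min break → 9 h 46 min
Fri: 5:07 AM–12:55 PM = 7 h 48 min; less 30 min break → 7 h 18 min
Total worked: 46 h 41 min = 46.68 h.
Threshold 40 h → overtime 6 h 41 min, regular 40 h 0 min.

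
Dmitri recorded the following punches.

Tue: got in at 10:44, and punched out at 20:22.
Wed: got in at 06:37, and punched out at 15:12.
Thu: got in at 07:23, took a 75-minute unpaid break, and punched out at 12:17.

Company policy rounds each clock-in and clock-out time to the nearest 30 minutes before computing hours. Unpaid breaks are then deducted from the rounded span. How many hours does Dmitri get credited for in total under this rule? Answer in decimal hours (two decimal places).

22.25 hours

Tue: in 10:44→10:30, out 20:22→20:30; 10 h 0 min
Wed: in 06:37→06:30, out 15:12→15:00; 8 h 30 min
Thu: in 07:23→07:30, out 12:17→12:30; 5 h 0 min − 75 min = 3 h 45 min
Total credited: 22 h 15 min.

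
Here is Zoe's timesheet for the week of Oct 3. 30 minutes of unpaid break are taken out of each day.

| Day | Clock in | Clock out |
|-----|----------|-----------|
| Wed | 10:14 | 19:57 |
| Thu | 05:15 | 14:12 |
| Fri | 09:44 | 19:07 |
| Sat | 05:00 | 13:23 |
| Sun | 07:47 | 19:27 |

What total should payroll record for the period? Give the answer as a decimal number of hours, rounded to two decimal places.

Wed: 10:14–19:57 = 9 h 43 min; less 30 min break → 9 h 13 min
Thu: 05:15–14:12 = 8 h 57 min; less 30 min break → 8 h 27 min
Fri: 09:44–19:07 = 9 h 23 min; less 30 min break → 8 h 53 min
Sat: 05:00–13:23 = 8 h 23 min; less 30 min break → 7 h 53 min
Sun: 07:47–19:27 = 11 h 40 min; less 30 min break → 11 h 10 min
Total: 9 h 13 min + 8 h 27 min + 8 h 53 min + 7 h 53 min + 11 h 10 min = 45 h 36 min.

45.60 hours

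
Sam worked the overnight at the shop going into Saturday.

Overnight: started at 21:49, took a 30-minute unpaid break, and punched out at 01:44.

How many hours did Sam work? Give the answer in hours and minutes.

Overnight: 21:49 → midnight = 2 h 11 min; midnight → 01:44 = 1 h 44 min; span 3 h 55 min; less 30 min break → 3 h 25 min

3 h 25 min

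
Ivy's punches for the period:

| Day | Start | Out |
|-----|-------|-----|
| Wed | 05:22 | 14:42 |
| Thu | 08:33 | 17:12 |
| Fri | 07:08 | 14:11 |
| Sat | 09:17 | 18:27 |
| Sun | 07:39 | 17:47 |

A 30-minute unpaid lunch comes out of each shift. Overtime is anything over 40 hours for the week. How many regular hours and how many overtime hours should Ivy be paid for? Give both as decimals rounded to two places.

Wed: 05:22–14:42 = 9 h 20 min; less 30 min break → 8 h 50 min
Thu: 08:33–17:12 = 8 h 39 min; less 30 min break → 8 h 9 min
Fri: 07:08–14:11 = 7 h 3 min; less 30 min break → 6 h 33 min
Sat: 09:17–18:27 = 9 h 10 min; less 30 min break → 8 h 40 min
Sun: 07:39–17:47 = 10 h 8 min; less 30 min break → 9 h 38 min
Total worked: 41 h 50 min = 41.83 h.
Threshold 40 h → overtime 1 h 50 min, regular 40 h 0 min.

Regular 40.00 hours, overtime 1.83 hours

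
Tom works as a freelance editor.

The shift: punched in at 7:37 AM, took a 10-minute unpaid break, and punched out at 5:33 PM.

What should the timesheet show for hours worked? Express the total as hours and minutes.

9 h 46 min

The shift: 7:37 AM–5:33 PM = 9 h 56 min; less 10 min break → 9 h 46 min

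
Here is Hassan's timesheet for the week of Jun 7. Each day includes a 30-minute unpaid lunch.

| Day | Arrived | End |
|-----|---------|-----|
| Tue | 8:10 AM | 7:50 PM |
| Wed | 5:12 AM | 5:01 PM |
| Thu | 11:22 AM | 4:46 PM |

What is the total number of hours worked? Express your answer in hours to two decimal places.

27.38 hours

Tue: 8:10 AM–7:50 PM = 11 h 40 min; less 30 min break → 11 h 10 min
Wed: 5:12 AM–5:01 PM = 11 h 49 min; less 30 min break → 11 h 19 min
Thu: 11:22 AM–4:46 PM = 5 h 24 min; less 30 min break → 4 h 54 min
Total: 11 h 10 min + 11 h 19 min + 4 h 54 min = 27 h 23 min.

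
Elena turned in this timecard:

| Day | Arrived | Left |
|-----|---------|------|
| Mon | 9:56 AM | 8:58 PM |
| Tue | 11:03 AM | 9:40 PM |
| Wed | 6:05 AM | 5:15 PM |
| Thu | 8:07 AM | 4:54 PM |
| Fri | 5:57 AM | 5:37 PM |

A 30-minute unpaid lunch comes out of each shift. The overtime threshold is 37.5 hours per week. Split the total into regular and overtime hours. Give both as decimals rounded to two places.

Mon: 9:56 AM–8:58 PM = 11 h 2 min; less 30 min break → 10 h 32 min
Tue: 11:03 AM–9:40 PM = 10 h 37 min; less 30 min break → 10 h 7 min
Wed: 6:05 AM–5:15 PM = 11 h 10 min; less 30 min break → 10 h 40 min
Thu: 8:07 AM–4:54 PM = 8 h 47 min; less 30 min break → 8 h 17 min
Fri: 5:57 AM–5:37 PM = 11 h 40 min; less 30 min break → 11 h 10 min
Total worked: 50 h 46 min = 50.77 h.
Threshold 37.5 h → overtime 13 h 16 min, regular 37 h 30 min.

Regular 37.50 hours, overtime 13.27 hours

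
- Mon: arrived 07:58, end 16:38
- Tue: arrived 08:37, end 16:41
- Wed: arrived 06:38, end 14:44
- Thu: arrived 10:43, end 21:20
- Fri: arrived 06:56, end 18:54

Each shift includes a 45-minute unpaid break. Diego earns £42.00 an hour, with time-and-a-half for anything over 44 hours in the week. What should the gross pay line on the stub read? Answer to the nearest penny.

Mon: 07:58–16:38 = 8 h 40 min; less 45 min break → 7 h 55 min
Tue: 08:37–16:41 = 8 h 4 min; less 45 min break → 7 h 19 min
Wed: 06:38–14:44 = 8 h 6 min; less 45 min break → 7 h 21 min
Thu: 10:43–21:20 = 10 h 37 min; less 45 min break → 9 h 52 min
Fri: 06:56–18:54 = 11 h 58 min; less 45 min break → 11 h 13 min
Total worked: 43 h 40 min = 2620 min.
Regular 43 h 40 min = 2620 min at £42.00/h; overtime 0 h 0 min = 0 min at £63.00/h.
Pay = (2620 × £42.00 + 0 × £63.00) ÷ 60 = £1834.00.

£1834.00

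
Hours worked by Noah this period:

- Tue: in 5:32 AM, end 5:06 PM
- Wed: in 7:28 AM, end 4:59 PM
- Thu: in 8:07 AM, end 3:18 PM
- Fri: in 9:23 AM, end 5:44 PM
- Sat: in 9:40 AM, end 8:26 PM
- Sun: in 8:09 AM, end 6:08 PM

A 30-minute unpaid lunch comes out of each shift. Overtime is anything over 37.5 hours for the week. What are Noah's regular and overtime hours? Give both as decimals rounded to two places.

Regular 37.50 hours, overtime 16.87 hours

Tue: 5:32 AM–5:06 PM = 11 h 34 min; less 30 min break → 11 h 4 min
Wed: 7:28 AM–4:59 PM = 9 h 31 min; less 30 min break → 9 h 1 min
Thu: 8:07 AM–3:18 PM = 7 h 11 min; less 30 min break → 6 h 41 min
Fri: 9:23 AM–5:44 PM = 8 h 21 min; less 30 min break → 7 h 51 min
Sat: 9:40 AM–8:26 PM = 10 h 46 min; less 30 min break → 10 h 16 min
Sun: 8:09 AM–6:08 PM = 9 h 59 min; less 30 min break → 9 h 29 min
Total worked: 54 h 22 min = 54.37 h.
Threshold 37.5 h → overtime 16 h 52 min, regular 37 h 30 min.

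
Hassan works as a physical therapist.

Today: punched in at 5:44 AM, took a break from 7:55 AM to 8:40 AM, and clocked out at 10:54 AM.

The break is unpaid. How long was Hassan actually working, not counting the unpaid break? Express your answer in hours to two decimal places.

4.42 hours

Today: 5:44 AM–10:54 AM = 5 h 10 min; less 45 min break → 4 h 25 min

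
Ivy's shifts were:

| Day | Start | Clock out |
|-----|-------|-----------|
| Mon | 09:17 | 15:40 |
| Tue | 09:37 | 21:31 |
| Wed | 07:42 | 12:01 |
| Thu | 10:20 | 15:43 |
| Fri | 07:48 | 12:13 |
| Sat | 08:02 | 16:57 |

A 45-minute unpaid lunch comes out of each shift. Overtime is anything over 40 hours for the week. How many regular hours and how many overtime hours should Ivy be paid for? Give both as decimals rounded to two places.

Mon: 09:17–15:40 = 6 h 23 min; less 45 min break → 5 h 38 min
Tue: 09:37–21:31 = 11 h 54 min; less 45 min break → 11 h 9 min
Wed: 07:42–12:01 = 4 h 19 min; less 45 min break → 3 h 34 min
Thu: 10:20–15:43 = 5 h 23 min; less 45 min break → 4 h 38 min
Fri: 07:48–12:13 = 4 h 25 min; less 45 min break → 3 h 40 min
Sat: 08:02–16:57 = 8 h 55 min; less 45 min break → 8 h 10 min
Total worked: 36 h 49 min = 36.82 h.
Threshold 40 h → overtime 0 h 0 min, regular 36 h 49 min.

Regular 36.82 hours, overtime 0.00 hours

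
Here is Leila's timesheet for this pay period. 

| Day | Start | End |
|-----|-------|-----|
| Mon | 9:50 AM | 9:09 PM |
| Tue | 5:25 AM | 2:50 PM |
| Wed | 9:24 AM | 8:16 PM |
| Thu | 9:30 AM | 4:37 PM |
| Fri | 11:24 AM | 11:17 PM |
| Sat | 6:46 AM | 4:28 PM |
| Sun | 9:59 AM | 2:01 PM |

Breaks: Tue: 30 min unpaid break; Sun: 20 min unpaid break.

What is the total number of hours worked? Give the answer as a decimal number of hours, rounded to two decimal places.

Mon: 9:50 AM–9:09 PM = 11 h 19 min
Tue: 5:25 AM–2:50 PM = 9 h 25 min; less 30 min break → 8 h 55 min
Wed: 9:24 AM–8:16 PM = 10 h 52 min
Thu: 9:30 AM–4:37 PM = 7 h 7 min
Fri: 11:24 AM–11:17 PM = 11 h 53 min
Sat: 6:46 AM–4:28 PM = 9 h 42 min
Sun: 9:59 AM–2:01 PM = 4 h 2 min; less 20 min break → 3 h 42 min
Total: 11 h 19 min + 8 h 55 min + 10 h 52 min + 7 h 7 min + 11 h 53 min + 9 h 42 min + 3 h 42 min = 63 h 30 min.

63.50 hours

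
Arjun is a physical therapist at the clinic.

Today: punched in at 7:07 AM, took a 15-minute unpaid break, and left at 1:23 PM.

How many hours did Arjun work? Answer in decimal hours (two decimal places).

6.02 hours

Today: 7:07 AM–1:23 PM = 6 h 16 min; less 15 min break → 6 h 1 min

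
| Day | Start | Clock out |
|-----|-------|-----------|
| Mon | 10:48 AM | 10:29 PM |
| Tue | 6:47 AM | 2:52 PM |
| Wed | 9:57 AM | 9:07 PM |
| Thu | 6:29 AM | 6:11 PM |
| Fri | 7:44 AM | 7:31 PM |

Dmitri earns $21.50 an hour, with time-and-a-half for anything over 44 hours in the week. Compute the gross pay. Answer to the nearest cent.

Mon: 10:48 AM–10:29 PM = 11 h 41 min
Tue: 6:47 AM–2:52 PM = 8 h 5 min
Wed: 9:57 AM–9:07 PM = 11 h 10 min
Thu: 6:29 AM–6:11 PM = 11 h 42 min
Fri: 7:44 AM–7:31 PM = 11 h 47 min
Total worked: 54 h 25 min = 3265 min.
Regular 44 h 0 min = 2640 min at $21.50/h; overtime 10 h 25 min = 625 min at $32.25/h.
Pay = (2640 × $21.50 + 625 × $32.25) ÷ 60 = $1281.94.

$1281.94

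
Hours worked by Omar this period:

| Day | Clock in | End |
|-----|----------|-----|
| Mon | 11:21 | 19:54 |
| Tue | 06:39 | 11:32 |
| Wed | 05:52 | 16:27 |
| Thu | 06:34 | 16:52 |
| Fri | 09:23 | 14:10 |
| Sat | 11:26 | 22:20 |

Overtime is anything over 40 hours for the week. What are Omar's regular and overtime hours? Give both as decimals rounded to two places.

Regular 40.00 hours, overtime 10.00 hours

Mon: 11:21–19:54 = 8 h 33 min
Tue: 06:39–11:32 = 4 h 53 min
Wed: 05:52–16:27 = 10 h 35 min
Thu: 06:34–16:52 = 10 h 18 min
Fri: 09:23–14:10 = 4 h 47 min
Sat: 11:26–22:20 = 10 h 54 min
Total worked: 50 h 0 min = 50.00 h.
Threshold 40 h → overtime 10 h 0 min, regular 40 h 0 min.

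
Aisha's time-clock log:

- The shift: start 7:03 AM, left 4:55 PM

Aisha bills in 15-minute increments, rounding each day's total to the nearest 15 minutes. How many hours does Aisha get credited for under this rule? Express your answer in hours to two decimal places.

The shift: 7:03 AM–4:55 PM = 9 h 52 min → rounds to 9 h 45 min

9.75 hours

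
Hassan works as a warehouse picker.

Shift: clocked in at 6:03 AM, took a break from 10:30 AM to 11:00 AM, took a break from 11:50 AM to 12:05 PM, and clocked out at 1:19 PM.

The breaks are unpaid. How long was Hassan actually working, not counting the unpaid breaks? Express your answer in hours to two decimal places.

6.52 hours

Shift: 6:03 AM–1:19 PM = 7 h 16 min; less 45 min break → 6 h 31 min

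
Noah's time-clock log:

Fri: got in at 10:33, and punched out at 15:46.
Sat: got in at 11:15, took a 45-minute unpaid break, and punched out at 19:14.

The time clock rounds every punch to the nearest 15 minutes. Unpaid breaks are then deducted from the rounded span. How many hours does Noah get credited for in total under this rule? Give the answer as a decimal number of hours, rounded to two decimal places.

12.50 hours

Fri: in 10:33→10:30, out 15:46→15:45; 5 h 15 min
Sat: in 11:15→11:15, out 19:14→19:15; 8 h 0 min − 45 min = 7 h 15 min
Total credited: 12 h 30 min.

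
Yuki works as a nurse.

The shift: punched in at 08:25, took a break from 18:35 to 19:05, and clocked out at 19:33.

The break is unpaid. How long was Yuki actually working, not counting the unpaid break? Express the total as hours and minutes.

The shift: 08:25–19:33 = 11 h 8 min; less 30 min break → 10 h 38 min

10 h 38 min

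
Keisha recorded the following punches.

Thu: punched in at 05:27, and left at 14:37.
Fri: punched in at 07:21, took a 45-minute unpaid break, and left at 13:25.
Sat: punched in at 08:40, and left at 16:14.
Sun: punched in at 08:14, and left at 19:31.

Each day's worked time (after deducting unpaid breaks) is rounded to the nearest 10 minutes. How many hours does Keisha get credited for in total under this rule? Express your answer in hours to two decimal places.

Thu: 05:27–14:37 = 9 h 10 min → rounds to 9 h 10 min
Fri: 07:21–13:25 = 6 h 4 min − 45 min = 5 h 19 min → rounds to 5 h 20 min
Sat: 08:40–16:14 = 7 h 34 min → rounds to 7 h 30 min
Sun: 08:14–19:31 = 11 h 17 min → rounds to 11 h 20 min
Total credited: 33 h 20 min.

33.33 hours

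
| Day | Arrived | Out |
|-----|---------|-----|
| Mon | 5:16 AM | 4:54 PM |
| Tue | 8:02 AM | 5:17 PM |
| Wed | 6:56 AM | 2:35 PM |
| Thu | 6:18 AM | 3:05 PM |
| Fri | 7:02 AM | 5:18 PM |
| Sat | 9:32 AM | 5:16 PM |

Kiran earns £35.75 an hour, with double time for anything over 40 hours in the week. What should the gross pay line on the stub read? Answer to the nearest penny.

£2525.14

Mon: 5:16 AM–4:54 PM = 11 h 38 min
Tue: 8:02 AM–5:17 PM = 9 h 15 min
Wed: 6:56 AM–2:35 PM = 7 h 39 min
Thu: 6:18 AM–3:05 PM = 8 h 47 min
Fri: 7:02 AM–5:18 PM = 10 h 16 min
Sat: 9:32 AM–5:16 PM = 7 h 44 min
Total worked: 55 h 19 min = 3319 min.
Regular 40 h 0 min = 2400 min at £35.75/h; overtime 15 h 19 min = 919 min at £71.50/h.
Pay = (2400 × £35.75 + 919 × £71.50) ÷ 60 = £2525.14.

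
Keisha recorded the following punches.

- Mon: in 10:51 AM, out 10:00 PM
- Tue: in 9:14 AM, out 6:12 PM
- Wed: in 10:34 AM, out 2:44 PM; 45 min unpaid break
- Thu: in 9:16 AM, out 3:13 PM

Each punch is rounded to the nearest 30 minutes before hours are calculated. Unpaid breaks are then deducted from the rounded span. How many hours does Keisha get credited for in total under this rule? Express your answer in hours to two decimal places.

Mon: in 10:51 AM→11:00 AM, out 10:00 PM→10:00 PM; 11 h 0 min
Tue: in 9:14 AM→9:00 AM, out 6:12 PM→6:00 PM; 9 h 0 min
Wed: in 10:34 AM→10:30 AM, out 2:44 PM→2:30 PM; 4 h 0 min − 45 min = 3 h 15 min
Thu: in 9:16 AM→9:30 AM, out 3:13 PM→3:00 PM; 5 h 30 min
Total credited: 28 h 45 min.

28.75 hours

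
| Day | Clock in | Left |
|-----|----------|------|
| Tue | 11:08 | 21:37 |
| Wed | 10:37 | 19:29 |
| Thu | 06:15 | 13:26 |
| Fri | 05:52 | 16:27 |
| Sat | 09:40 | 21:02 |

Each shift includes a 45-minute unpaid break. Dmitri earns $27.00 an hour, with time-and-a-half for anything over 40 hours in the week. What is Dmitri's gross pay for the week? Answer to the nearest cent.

Tue: 11:08–21:37 = 10 h 29 min; less 45 min break → 9 h 44 min
Wed: 10:37–19:29 = 8 h 52 min; less 45 min break → 8 h 7 min
Thu: 06:15–13:26 = 7 h 11 min; less 45 min break → 6 h 26 min
Fri: 05:52–16:27 = 10 h 35 min; less 45 min break → 9 h 50 min
Sat: 09:40–21:02 = 11 h 22 min; less 45 min break → 10 h 37 min
Total worked: 44 h 44 min = 2684 min.
Regular 40 h 0 min = 2400 min at $27.00/h; overtime 4 h 44 min = 284 min at $40.50/h.
Pay = (2400 × $27.00 + 284 × $40.50) ÷ 60 = $1271.70.

$1271.70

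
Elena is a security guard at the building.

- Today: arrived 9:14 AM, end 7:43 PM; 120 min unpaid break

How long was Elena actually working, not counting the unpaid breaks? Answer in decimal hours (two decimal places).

8.48 hours

Today: 9:14 AM–7:43 PM = 10 h 29 min; less 120 min break → 8 h 29 min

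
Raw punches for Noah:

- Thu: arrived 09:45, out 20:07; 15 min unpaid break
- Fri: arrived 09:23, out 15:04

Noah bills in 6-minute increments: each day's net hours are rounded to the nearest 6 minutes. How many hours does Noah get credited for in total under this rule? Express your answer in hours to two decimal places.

15.80 hours

Thu: 09:45–20:07 = 10 h 22 min − 15 min = 10 h 7 min → rounds to 10 h 6 min
Fri: 09:23–15:04 = 5 h 41 min → rounds to 5 h 42 min
Total credited: 15 h 48 min.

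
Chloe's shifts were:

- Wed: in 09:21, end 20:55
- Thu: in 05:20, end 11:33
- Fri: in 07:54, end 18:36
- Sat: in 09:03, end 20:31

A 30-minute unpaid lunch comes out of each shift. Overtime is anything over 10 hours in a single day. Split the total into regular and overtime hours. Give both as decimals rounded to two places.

Wed: 09:21–20:55 = 11 h 34 min; less 30 min break → 11 h 4 min
Thu: 05:20–11:33 = 6 h 13 min; less 30 min break → 5 h 43 min
Fri: 07:54–18:36 = 10 h 42 min; less 30 min break → 10 h 12 min
Sat: 09:03–20:31 = 11 h 28 min; less 30 min break → 10 h 58 min
Wed reg 10 h 0 min / OT 1 h 4 min; Thu reg 5 h 43 min / OT 0 h 0 min; Fri reg 10 h 0 min / OT 0 h 12 min; Sat reg 10 h 0 min / OT 0 h 58 min.
Totals: regular 35 h 43 min, overtime 2 h 14 min.

Regular 35.72 hours, overtime 2.23 hours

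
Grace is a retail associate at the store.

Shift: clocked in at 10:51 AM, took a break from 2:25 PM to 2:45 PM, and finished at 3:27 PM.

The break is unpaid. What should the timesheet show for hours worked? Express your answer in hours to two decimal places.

Shift: 10:51 AM–3:27 PM = 4 h 36 min; less 20 min break → 4 h 16 min

4.27 hours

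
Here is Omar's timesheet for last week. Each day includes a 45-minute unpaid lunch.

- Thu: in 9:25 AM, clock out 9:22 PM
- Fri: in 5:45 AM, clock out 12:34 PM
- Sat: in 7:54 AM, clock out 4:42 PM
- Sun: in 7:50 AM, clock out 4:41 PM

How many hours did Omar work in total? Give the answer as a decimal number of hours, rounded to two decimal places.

Thu: 9:25 AM–9:22 PM = 11 h 57 min; less 45 min break → 11 h 12 min
Fri: 5:45 AM–12:34 PM = 6 h 49 min; less 45 min break → 6 h 4 min
Sat: 7:54 AM–4:42 PM = 8 h 48 min; less 45 min break → 8 h 3 min
Sun: 7:50 AM–4:41 PM = 8 h 51 min; less 45 min break → 8 h 6 min
Total: 11 h 12 min + 6 h 4 min + 8 h 3 min + 8 h 6 min = 33 h 25 min.

33.42 hours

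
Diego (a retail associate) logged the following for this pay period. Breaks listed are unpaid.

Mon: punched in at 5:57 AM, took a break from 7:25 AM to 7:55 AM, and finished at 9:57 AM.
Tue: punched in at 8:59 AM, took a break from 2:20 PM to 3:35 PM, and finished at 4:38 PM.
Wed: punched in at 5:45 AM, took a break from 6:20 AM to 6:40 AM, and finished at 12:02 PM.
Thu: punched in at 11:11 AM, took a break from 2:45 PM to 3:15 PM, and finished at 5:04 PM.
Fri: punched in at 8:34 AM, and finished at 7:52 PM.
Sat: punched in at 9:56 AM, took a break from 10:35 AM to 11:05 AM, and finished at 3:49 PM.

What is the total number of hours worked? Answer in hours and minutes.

Mon: 5:57 AM–9:57 AM = 4 h 0 min; less 30 min break → 3 h 30 min
Tue: 8:59 AM–4:38 PM = 7 h 39 min; less 75 min break → 6 h 24 min
Wed: 5:45 AM–12:02 PM = 6 h 17 min; less 20 min break → 5 h 57 min
Thu: 11:11 AM–5:04 PM = 5 h 53 min; less 30 min break → 5 h 23 min
Fri: 8:34 AM–7:52 PM = 11 h 18 min
Sat: 9:56 AM–3:49 PM = 5 h 53 min; less 30 min break → 5 h 23 min
Total: 3 h 30 min + 6 h 24 min + 5 h 57 min + 5 h 23 min + 11 h 18 min + 5 h 23 min = 37 h 55 min.

37 h 55 min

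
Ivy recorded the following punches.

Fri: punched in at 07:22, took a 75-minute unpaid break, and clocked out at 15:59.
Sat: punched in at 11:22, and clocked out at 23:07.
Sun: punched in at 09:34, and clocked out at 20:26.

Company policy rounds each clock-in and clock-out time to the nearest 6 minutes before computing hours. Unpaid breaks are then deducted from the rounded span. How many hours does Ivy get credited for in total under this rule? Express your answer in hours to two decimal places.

Fri: in 07:22→07:24, out 15:59→16:00; 8 h 36 min − 75 min = 7 h 21 min
Sat: in 11:22→11:24, out 23:07→23:06; 11 h 42 min
Sun: in 09:34→09:36, out 20:26→20:24; 10 h 48 min
Total credited: 29 h 51 min.

29.85 hours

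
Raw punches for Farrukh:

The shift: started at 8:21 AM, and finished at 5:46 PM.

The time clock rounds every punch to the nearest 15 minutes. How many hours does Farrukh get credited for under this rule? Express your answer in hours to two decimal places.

The shift: in 8:21 AM→8:15 AM, out 5:46 PM→5:45 PM; 9 h 30 min

9.50 hours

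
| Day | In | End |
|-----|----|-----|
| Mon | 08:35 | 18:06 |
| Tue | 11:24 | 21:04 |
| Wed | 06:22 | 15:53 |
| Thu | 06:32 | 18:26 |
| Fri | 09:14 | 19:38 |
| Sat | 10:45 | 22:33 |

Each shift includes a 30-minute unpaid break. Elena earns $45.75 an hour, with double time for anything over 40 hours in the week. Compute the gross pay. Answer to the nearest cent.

$3641.70

Mon: 08:35–18:06 = 9 h 31 min; less 30 min break → 9 h 1 min
Tue: 11:24–21:04 = 9 h 40 min; less 30 min break → 9 h 10 min
Wed: 06:22–15:53 = 9 h 31 min; less 30 min break → 9 h 1 min
Thu: 06:32–18:26 = 11 h 54 min; less 30 min break → 11 h 24 min
Fri: 09:14–19:38 = 10 h 24 min; less 30 min break → 9 h 54 min
Sat: 10:45–22:33 = 11 h 48 min; less 30 min break → 11 h 18 min
Total worked: 59 h 48 min = 3588 min.
Regular 40 h 0 min = 2400 min at $45.75/h; overtime 19 h 48 min = 1188 min at $91.50/h.
Pay = (2400 × $45.75 + 1188 × $91.50) ÷ 60 = $3641.70.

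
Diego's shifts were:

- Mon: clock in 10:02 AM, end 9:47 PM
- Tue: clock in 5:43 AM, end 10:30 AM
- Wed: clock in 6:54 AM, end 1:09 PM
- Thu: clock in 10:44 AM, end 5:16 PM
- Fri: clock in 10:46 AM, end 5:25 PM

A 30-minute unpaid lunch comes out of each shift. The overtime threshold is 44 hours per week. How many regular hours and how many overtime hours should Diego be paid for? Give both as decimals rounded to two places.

Regular 33.47 hours, overtime 0.00 hours

Mon: 10:02 AM–9:47 PM = 11 h 45 min; less 30 min break → 11 h 15 min
Tue: 5:43 AM–10:30 AM = 4 h 47 min; less 30 min break → 4 h 17 min
Wed: 6:54 AM–1:09 PM = 6 h 15 min; less 30 min break → 5 h 45 min
Thu: 10:44 AM–5:16 PM = 6 h 32 min; less 30 min break → 6 h 2 min
Fri: 10:46 AM–5:25 PM = 6 h 39 min; less 30 min break → 6 h 9 min
Total worked: 33 h 28 min = 33.47 h.
Threshold 44 h → overtime 0 h 0 min, regular 33 h 28 min.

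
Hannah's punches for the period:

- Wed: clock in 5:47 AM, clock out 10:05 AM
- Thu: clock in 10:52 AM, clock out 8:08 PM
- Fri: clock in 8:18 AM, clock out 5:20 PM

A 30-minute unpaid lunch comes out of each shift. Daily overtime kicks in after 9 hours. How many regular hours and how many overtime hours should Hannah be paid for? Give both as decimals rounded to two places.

Regular 21.10 hours, overtime 0.00 hours

Wed: 5:47 AM–10:05 AM = 4 h 18 min; less 30 min break → 3 h 48 min
Thu: 10:52 AM–8:08 PM = 9 h 16 min; less 30 min break → 8 h 46 min
Fri: 8:18 AM–5:20 PM = 9 h 2 min; less 30 min break → 8 h 32 min
Wed reg 3 h 48 min / OT 0 h 0 min; Thu reg 8 h 46 min / OT 0 h 0 min; Fri reg 8 h 32 min / OT 0 h 0 min.
Totals: regular 21 h 6 min, overtime 0 h 0 min.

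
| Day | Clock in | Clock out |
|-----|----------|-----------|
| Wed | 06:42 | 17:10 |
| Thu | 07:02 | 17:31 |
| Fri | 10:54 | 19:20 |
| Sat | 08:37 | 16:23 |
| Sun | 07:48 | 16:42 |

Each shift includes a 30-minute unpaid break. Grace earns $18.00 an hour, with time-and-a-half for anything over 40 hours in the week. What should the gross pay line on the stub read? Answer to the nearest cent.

Wed: 06:42–17:10 = 10 h 28 min; less 30 min break → 9 h 58 min
Thu: 07:02–17:31 = 10 h 29 min; less 30 min break → 9 h 59 min
Fri: 10:54–19:20 = 8 h 26 min; less 30 min break → 7 h 56 min
Sat: 08:37–16:23 = 7 h 46 min; less 30 min break → 7 h 16 min
Sun: 07:48–16:42 = 8 h 54 min; less 30 min break → 8 h 24 min
Total worked: 43 h 33 min = 2613 min.
Regular 40 h 0 min = 2400 min at $18.00/h; overtime 3 h 33 min = 213 min at $27.00/h.
Pay = (2400 × $18.00 + 213 × $27.00) ÷ 60 = $815.85.

$815.85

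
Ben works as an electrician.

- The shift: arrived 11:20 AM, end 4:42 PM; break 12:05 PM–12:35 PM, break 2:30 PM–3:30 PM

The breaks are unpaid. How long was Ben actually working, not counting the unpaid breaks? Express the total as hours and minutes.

3 h 52 min

The shift: 11:20 AM–4:42 PM = 5 h 22 min; less 90 min break → 3 h 52 min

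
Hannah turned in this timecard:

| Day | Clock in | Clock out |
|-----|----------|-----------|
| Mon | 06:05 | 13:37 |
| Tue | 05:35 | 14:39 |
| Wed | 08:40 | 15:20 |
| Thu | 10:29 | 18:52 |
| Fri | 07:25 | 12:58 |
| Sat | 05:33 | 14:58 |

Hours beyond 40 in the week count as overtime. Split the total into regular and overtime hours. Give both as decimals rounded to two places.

Regular 40.00 hours, overtime 6.62 hours

Mon: 06:05–13:37 = 7 h 32 min
Tue: 05:35–14:39 = 9 h 4 min
Wed: 08:40–15:20 = 6 h 40 min
Thu: 10:29–18:52 = 8 h 23 min
Fri: 07:25–12:58 = 5 h 33 min
Sat: 05:33–14:58 = 9 h 25 min
Total worked: 46 h 37 min = 46.62 h.
Threshold 40 h → overtime 6 h 37 min, regular 40 h 0 min.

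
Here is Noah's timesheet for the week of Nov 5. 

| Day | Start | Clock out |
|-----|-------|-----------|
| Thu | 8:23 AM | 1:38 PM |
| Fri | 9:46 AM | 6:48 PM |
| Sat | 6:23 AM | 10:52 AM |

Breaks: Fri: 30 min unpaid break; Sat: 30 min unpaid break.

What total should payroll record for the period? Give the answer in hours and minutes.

17 h 46 min

Thu: 8:23 AM–1:38 PM = 5 h 15 min
Fri: 9:46 AM–6:48 PM = 9 h 2 min; less 30 min break → 8 h 32 min
Sat: 6:23 AM–10:52 AM = 4 h 29 min; less 30 min break → 3 h 59 min
Total: 5 h 15 min + 8 h 32 min + 3 h 59 min = 17 h 46 min.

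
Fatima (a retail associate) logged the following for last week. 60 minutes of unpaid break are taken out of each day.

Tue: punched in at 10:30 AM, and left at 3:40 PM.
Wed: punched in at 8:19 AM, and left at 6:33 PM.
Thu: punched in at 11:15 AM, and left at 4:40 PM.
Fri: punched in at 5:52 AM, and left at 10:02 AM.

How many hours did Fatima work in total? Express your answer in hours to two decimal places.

20.98 hours

Tue: 10:30 AM–3:40 PM = 5 h 10 min; less 60 min break → 4 h 10 min
Wed: 8:19 AM–6:33 PM = 10 h 14 min; less 60 min break → 9 h 14 min
Thu: 11:15 AM–4:40 PM = 5 h 25 min; less 60 min break → 4 h 25 min
Fri: 5:52 AM–10:02 AM = 4 h 10 min; less 60 min break → 3 h 10 min
Total: 4 h 10 min + 9 h 14 min + 4 h 25 min + 3 h 10 min = 20 h 59 min.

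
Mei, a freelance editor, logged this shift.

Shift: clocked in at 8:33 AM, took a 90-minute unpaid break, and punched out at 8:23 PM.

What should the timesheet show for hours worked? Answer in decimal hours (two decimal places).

Shift: 8:33 AM–8:23 PM = 11 h 50 min; less 90 min break → 10 h 20 min

10.33 hours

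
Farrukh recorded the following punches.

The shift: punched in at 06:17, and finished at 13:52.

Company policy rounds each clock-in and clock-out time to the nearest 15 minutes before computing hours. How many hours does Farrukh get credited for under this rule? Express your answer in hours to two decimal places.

The shift: in 06:17→06:15, out 13:52→13:45; 7 h 30 min

7.50 hours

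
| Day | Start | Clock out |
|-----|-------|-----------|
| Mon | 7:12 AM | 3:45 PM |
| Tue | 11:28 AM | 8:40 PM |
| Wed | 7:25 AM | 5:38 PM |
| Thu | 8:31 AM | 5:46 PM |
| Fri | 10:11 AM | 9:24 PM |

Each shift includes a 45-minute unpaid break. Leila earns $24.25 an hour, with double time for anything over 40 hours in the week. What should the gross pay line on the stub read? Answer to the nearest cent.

$1197.14

Mon: 7:12 AM–3:45 PM = 8 h 33 min; less 45 min break → 7 h 48 min
Tue: 11:28 AM–8:40 PM = 9 h 12 min; less 45 min break → 8 h 27 min
Wed: 7:25 AM–5:38 PM = 10 h 13 min; less 45 min break → 9 h 28 min
Thu: 8:31 AM–5:46 PM = 9 h 15 min; less 45 min break → 8 h 30 min
Fri: 10:11 AM–9:24 PM = 11 h 13 min; less 45 min break → 10 h 28 min
Total worked: 44 h 41 min = 2681 min.
Regular 40 h 0 min = 2400 min at $24.25/h; overtime 4 h 41 min = 281 min at $48.50/h.
Pay = (2400 × $24.25 + 281 × $48.50) ÷ 60 = $1197.14.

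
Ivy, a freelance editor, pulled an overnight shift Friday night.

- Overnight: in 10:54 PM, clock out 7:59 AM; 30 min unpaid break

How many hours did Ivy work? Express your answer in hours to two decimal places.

8.58 hours

Overnight: 10:54 PM → midnight = 1 h 6 min; midnight → 7:59 AM = 7 h 59 min; span 9 h 5 min; less 30 min break → 8 h 35 min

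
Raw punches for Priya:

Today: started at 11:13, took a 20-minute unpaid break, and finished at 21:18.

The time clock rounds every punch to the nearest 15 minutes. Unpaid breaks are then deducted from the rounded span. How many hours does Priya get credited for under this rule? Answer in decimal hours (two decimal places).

9.67 hours

Today: in 11:13→11:15, out 21:18→21:15; 10 h 0 min − 20 min = 9 h 40 min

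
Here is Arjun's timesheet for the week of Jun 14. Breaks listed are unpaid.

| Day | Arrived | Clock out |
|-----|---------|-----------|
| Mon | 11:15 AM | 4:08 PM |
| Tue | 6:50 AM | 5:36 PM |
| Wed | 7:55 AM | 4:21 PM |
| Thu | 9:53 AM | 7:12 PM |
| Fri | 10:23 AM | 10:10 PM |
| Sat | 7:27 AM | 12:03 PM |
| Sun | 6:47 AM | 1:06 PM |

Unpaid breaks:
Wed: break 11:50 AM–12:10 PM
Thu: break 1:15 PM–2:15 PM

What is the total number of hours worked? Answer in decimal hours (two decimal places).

Mon: 11:15 AM–4:08 PM = 4 h 53 min
Tue: 6:50 AM–5:36 PM = 10 h 46 min
Wed: 7:55 AM–4:21 PM = 8 h 26 min; less 20 min break → 8 h 6 min
Thu: 9:53 AM–7:12 PM = 9 h 19 min; less 60 min break → 8 h 19 min
Fri: 10:23 AM–10:10 PM = 11 h 47 min
Sat: 7:27 AM–12:03 PM = 4 h 36 min
Sun: 6:47 AM–1:06 PM = 6 h 19 min
Total: 4 h 53 min + 10 h 46 min + 8 h 6 min + 8 h 19 min + 11 h 47 min + 4 h 36 min + 6 h 19 min = 54 h 46 min.

54.77 hours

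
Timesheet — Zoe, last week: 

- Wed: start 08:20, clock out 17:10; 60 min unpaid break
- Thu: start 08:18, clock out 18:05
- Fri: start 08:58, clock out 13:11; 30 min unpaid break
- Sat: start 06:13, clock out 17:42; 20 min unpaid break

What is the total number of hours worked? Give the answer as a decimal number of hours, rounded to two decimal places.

32.48 hours

Wed: 08:20–17:10 = 8 h 50 min; less 60 min break → 7 h 50 min
Thu: 08:18–18:05 = 9 h 47 min
Fri: 08:58–13:11 = 4 h 13 min; less 30 min break → 3 h 43 min
Sat: 06:13–17:42 = 11 h 29 min; less 20 min break → 11 h 9 min
Total: 7 h 50 min + 9 h 47 min + 3 h 43 min + 11 h 9 min = 32 h 29 min.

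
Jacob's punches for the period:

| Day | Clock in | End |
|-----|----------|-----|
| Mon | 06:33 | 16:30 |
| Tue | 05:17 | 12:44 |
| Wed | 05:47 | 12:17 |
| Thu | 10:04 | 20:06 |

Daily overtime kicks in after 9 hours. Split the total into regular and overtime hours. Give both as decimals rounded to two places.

Mon: 06:33–16:30 = 9 h 57 min
Tue: 05:17–12:44 = 7 h 27 min
Wed: 05:47–12:17 = 6 h 30 min
Thu: 10:04–20:06 = 10 h 2 min
Mon reg 9 h 0 min / OT 0 h 57 min; Tue reg 7 h 27 min / OT 0 h 0 min; Wed reg 6 h 30 min / OT 0 h 0 min; Thu reg 9 h 0 min / OT 1 h 2 min.
Totals: regular 31 h 57 min, overtime 1 h 59 min.

Regular 31.95 hours, overtime 1.98 hours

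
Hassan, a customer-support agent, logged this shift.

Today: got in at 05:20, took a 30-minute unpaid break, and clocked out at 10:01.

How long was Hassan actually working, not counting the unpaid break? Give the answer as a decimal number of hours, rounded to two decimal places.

4.18 hours

Today: 05:20–10:01 = 4 h 41 min; less 30 min break → 4 h 11 min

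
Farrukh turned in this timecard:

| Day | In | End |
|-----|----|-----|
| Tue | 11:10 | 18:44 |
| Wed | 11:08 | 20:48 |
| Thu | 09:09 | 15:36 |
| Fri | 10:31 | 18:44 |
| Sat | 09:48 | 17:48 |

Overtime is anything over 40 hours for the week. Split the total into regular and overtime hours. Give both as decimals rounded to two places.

Tue: 11:10–18:44 = 7 h 34 min
Wed: 11:08–20:48 = 9 h 40 min
Thu: 09:09–15:36 = 6 h 27 min
Fri: 10:31–18:44 = 8 h 13 min
Sat: 09:48–17:48 = 8 h 0 min
Total worked: 39 h 54 min = 39.90 h.
Threshold 40 h → overtime 0 h 0 min, regular 39 h 54 min.

Regular 39.90 hours, overtime 0.00 hours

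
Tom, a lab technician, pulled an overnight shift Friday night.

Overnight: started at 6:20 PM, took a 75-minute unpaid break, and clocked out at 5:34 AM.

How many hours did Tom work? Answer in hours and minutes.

Overnight: 6:20 PM → midnight = 5 h 40 min; midnight → 5:34 AM = 5 h 34 min; span 11 h 14 min; less 75 min break → 9 h 59 min

9 h 59 min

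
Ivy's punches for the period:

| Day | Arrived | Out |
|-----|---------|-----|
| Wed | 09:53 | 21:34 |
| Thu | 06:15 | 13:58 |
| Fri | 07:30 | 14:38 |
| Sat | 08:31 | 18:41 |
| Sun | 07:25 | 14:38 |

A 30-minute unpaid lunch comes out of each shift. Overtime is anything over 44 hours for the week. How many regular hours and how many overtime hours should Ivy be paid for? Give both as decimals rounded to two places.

Wed: 09:53–21:34 = 11 h 41 min; less 30 min break → 11 h 11 min
Thu: 06:15–13:58 = 7 h 43 min; less 30 min break → 7 h 13 min
Fri: 07:30–14:38 = 7 h 8 min; less 30 min break → 6 h 38 min
Sat: 08:31–18:41 = 10 h 10 min; less 30 min break → 9 h 40 min
Sun: 07:25–14:38 = 7 h 13 min; less 30 min break → 6 h 43 min
Total worked: 41 h 25 min = 41.42 h.
Threshold 44 h → overtime 0 h 0 min, regular 41 h 25 min.

Regular 41.42 hours, overtime 0.00 hours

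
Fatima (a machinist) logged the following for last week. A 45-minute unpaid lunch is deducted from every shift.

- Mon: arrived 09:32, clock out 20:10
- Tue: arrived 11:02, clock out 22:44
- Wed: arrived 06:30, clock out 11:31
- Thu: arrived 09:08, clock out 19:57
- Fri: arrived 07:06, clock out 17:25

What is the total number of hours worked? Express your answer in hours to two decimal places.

Mon: 09:32–20:10 = 10 h 38 min; less 45 min break → 9 h 53 min
Tue: 11:02–22:44 = 11 h 42 min; less 45 min break → 10 h 57 min
Wed: 06:30–11:31 = 5 h 1 min; less 45 min break → 4 h 16 min
Thu: 09:08–19:57 = 10 h 49 min; less 45 min break → 10 h 4 min
Fri: 07:06–17:25 = 10 h 19 min; less 45 min break → 9 h 34 min
Total: 9 h 53 min + 10 h 57 min + 4 h 16 min + 10 h 4 min + 9 h 34 min = 44 h 44 min.

44.73 hours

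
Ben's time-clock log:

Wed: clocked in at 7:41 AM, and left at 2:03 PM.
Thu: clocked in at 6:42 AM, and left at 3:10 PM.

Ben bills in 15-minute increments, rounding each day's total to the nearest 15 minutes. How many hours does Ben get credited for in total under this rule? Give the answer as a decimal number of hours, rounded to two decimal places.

14.75 hours

Wed: 7:41 AM–2:03 PM = 6 h 22 min → rounds to 6 h 15 min
Thu: 6:42 AM–3:10 PM = 8 h 28 min → rounds to 8 h 30 min
Total credited: 14 h 45 min.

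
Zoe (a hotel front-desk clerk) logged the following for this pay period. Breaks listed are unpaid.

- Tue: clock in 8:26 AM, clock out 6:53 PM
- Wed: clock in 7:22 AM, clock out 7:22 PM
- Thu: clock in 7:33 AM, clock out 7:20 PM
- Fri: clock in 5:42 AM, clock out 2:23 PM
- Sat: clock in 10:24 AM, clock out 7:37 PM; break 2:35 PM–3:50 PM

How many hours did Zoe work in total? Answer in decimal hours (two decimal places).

Tue: 8:26 AM–6:53 PM = 10 h 27 min
Wed: 7:22 AM–7:22 PM = 12 h 0 min
Thu: 7:33 AM–7:20 PM = 11 h 47 min
Fri: 5:42 AM–2:23 PM = 8 h 41 min
Sat: 10:24 AM–7:37 PM = 9 h 13 min; less 75 min break → 7 h 58 min
Total: 10 h 27 min + 12 h 0 min + 11 h 47 min + 8 h 41 min + 7 h 58 min = 50 h 53 min.

50.88 hours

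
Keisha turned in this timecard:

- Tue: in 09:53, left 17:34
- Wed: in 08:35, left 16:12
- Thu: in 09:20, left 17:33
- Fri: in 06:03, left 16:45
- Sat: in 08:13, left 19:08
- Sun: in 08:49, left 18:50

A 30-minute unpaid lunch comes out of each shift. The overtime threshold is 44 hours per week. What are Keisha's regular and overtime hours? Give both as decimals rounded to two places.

Regular 44.00 hours, overtime 8.15 hours

Tue: 09:53–17:34 = 7 h 41 min; less 30 min break → 7 h 11 min
Wed: 08:35–16:12 = 7 h 37 min; less 30 min break → 7 h 7 min
Thu: 09:20–17:33 = 8 h 13 min; less 30 min break → 7 h 43 min
Fri: 06:03–16:45 = 10 h 42 min; less 30 min break → 10 h 12 min
Sat: 08:13–19:08 = 10 h 55 min; less 30 min break → 10 h 25 min
Sun: 08:49–18:50 = 10 h 1 min; less 30 min break → 9 h 31 min
Total worked: 52 h 9 min = 52.15 h.
Threshold 44 h → overtime 8 h 9 min, regular 44 h 0 min.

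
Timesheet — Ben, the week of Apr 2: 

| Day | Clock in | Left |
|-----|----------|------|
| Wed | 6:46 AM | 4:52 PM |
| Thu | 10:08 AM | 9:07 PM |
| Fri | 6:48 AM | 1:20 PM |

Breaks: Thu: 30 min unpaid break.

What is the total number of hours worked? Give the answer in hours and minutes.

Wed: 6:46 AM–4:52 PM = 10 h 6 min
Thu: 10:08 AM–9:07 PM = 10 h 59 min; less 30 min break → 10 h 29 min
Fri: 6:48 AM–1:20 PM = 6 h 32 min
Total: 10 h 6 min + 10 h 29 min + 6 h 32 min = 27 h 7 min.

27 h 7 min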